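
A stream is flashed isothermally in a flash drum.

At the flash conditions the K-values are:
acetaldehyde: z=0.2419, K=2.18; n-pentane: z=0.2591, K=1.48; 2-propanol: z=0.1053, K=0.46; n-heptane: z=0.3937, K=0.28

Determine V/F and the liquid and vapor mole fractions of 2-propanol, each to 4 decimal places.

V/F = 0.1142, x_2-propanol = 0.1122, y_2-propanol = 0.0516

Rachford–Rice: g(V/F) = Σ zᵢ(Kᵢ−1)/(1+V/F(Kᵢ−1)) = 0.
g(0) = ΣzᵢKᵢ − 1 = 0.0695 and g(1) = 1 − Σzᵢ/Kᵢ = -0.9210, so a root lies in (0, 1).
Newton iteration, V/F⁰ = 0.5:
  V/F = 0.5000: g = -0.24099, g' = -0.7280 → V/F = 0.1690
  V/F = 0.1690: g = -0.03226, g' = -0.5869 → V/F = 0.1140
  V/F = 0.1140: g = 0.00011, g' = -0.5924 → V/F = 0.1142
Converged at V/F = 0.1142.
Compositions from xᵢ = zᵢ/(1+V/F(Kᵢ−1)), yᵢ = Kᵢxᵢ:
  acetaldehyde: x = 0.2132, y = 0.4647
  n-pentane: x = 0.2456, y = 0.3635
  2-propanol: x = 0.1122, y = 0.0516
  n-heptane: x = 0.4290, y = 0.1201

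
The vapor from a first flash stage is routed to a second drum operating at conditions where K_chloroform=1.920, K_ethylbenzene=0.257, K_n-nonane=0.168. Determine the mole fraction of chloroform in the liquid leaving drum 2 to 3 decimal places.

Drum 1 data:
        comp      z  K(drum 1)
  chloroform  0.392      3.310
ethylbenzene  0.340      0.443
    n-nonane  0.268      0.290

Drum 1:
Material balance + equilibrium reduce to Σ zᵢ(Kᵢ−1)/(1+ψ₁(Kᵢ−1)) = 0.
Feasibility: ΣzᵢKᵢ = 1.526, Σzᵢ/Kᵢ = 1.810 — both > 1, two phases present.
Newton–Raphson from ψ₁ = 0.62:
  ψ₁ = 0.620: g = -0.2569, g' = -1.031 → ψ₁ = 0.371
  ψ₁ = 0.371: g = -0.0092, g' = -1.023 → ψ₁ = 0.362
Converged at ψ₁ = 0.362.
Drum-1 compositions:
  chloroform: x = 0.214, y = 0.707
  ethylbenzene: x = 0.426, y = 0.189
  n-nonane: x = 0.361, y = 0.105
Drum-2 feed = drum-1 vapor: z₂ = (0.7068, 0.1886, 0.1046).
Drum 2:
Newton iteration, ψ₂⁰ = 0.5:
  ψ₂ = 0.500: g = 0.0734, g' = -0.757 → ψ₂ = 0.597
  ψ₂ = 0.597: g = -0.0050, g' = -0.871 → ψ₂ = 0.591
Converged at ψ₂ = 0.591.
  chloroform: x = 0.458, y = 0.879
  ethylbenzene: x = 0.336, y = 0.086
  n-nonane: x = 0.206, y = 0.035

x_chloroform (drum 2) = 0.458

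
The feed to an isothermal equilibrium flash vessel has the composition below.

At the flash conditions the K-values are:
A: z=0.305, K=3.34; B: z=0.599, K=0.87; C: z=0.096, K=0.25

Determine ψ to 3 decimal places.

ψ = 0.766

Material balance + equilibrium reduce to Σ zᵢ(Kᵢ−1)/(1+ψ(Kᵢ−1)) = 0.
Feasibility: ΣzᵢKᵢ = 1.564, Σzᵢ/Kᵢ = 1.164 — both > 1, two phases present.
Iterate (Newton) starting at ψ = 0.7:
  ψ = 0.700: g = 0.0333, g' = -0.492 → ψ = 0.768
  ψ = 0.768: g = -0.0010, g' = -0.526 → ψ = 0.766
Converged at ψ = 0.766.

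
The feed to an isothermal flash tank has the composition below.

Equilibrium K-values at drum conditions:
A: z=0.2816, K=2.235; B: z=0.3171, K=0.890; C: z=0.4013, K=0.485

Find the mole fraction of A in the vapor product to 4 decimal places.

y_A = 0.4894

Material balance + equilibrium reduce to Σ zᵢ(Kᵢ−1)/(1+V/F(Kᵢ−1)) = 0.
Feasibility: ΣzᵢKᵢ = 1.1062, Σzᵢ/Kᵢ = 1.3097 — both > 1, two phases present.
Newton–Raphson from V/F = 0.59:
  V/F = 0.5900: g = -0.13299, g' = -0.3677 → V/F = 0.2284
  V/F = 0.2284: g = 0.00128, g' = -0.4021 → V/F = 0.2315
Converged at V/F = 0.2315.
Compositions from xᵢ = zᵢ/(1+V/F(Kᵢ−1)), yᵢ = Kᵢxᵢ:
  A: x = 0.2190, y = 0.4894
  B: x = 0.3254, y = 0.2896
  C: x = 0.4556, y = 0.2210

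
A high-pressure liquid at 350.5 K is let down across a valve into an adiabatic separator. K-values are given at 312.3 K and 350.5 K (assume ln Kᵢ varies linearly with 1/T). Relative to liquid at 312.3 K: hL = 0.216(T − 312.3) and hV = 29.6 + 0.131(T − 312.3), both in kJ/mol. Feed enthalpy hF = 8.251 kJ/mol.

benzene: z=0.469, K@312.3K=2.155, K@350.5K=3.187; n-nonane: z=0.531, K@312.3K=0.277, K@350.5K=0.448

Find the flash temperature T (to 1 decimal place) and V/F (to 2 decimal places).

T = 316.9 K, V/F = 0.25

Adiabatic flash: solve Rachford–Rice at each trial T, then check hF = ψ·hV(T) + (1−ψ)·hL(T).
  T = 312.3 K: K = (2.155, 0.277), RR gives ψ = 0.189, H_out = 5.593 kJ/mol
  T = 350.5 K: K = (3.187, 0.448), RR gives ψ = 0.607, H_out = 24.243 kJ/mol
  T = 331.4 K: K = (2.650, 0.357), RR gives ψ = 0.408, H_out = 15.536 kJ/mol
  T = 321.9 K: K = (2.399, 0.316), RR gives ψ = 0.306, H_out = 10.880 kJ/mol
  T = 317.1 K: K = (2.275, 0.296), RR gives ψ = 0.250, H_out = 8.334 kJ/mol
  T = 314.7 K: K = (2.215, 0.286), RR gives ψ = 0.220, H_out = 6.991 kJ/mol
  T = 315.9 K: K = (2.245, 0.291), RR gives ψ = 0.235, H_out = 7.669 kJ/mol
  T = 316.5 K: K = (2.260, 0.294), RR gives ψ = 0.243, H_out = 8.003 kJ/mol
Linear interpolation between T = 316.5 (H_out = 8.003) and T = 317.1 (H_out = 8.334) on hF = 8.251 gives T ≈ 316.9 K, at which ψ = 0.25.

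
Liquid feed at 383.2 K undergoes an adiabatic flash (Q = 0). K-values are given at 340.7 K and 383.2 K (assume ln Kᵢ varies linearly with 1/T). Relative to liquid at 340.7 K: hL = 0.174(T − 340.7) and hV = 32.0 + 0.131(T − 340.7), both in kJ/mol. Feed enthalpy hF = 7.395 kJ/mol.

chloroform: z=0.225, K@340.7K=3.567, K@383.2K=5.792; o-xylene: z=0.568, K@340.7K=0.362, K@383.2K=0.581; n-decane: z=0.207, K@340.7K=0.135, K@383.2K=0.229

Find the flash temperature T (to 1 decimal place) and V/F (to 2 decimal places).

T = 359.0 K, V/F = 0.13

Adiabatic flash: solve Rachford–Rice at each trial T, then check hF = ψ·hV(T) + (1−ψ)·hL(T).
  T = 340.7 K: K = (3.567, 0.362, 0.135), RR gives ψ = 0.020, H_out = 0.642 kJ/mol
  T = 383.2 K: K = (5.792, 0.581, 0.229), RR gives ψ = 0.270, H_out = 15.545 kJ/mol
  T = 361.9 K: K = (4.608, 0.465, 0.178), RR gives ψ = 0.151, H_out = 8.395 kJ/mol
  T = 351.3 K: K = (4.070, 0.412, 0.156), RR gives ψ = 0.090, H_out = 4.670 kJ/mol
  T = 356.6 K: K = (4.335, 0.438, 0.167), RR gives ψ = 0.121, H_out = 6.559 kJ/mol
  T = 359.2 K: K = (4.468, 0.451, 0.173), RR gives ψ = 0.136, H_out = 7.466 kJ/mol
  T = 357.9 K: K = (4.401, 0.444, 0.170), RR gives ψ = 0.129, H_out = 7.014 kJ/mol
Linear interpolation between T = 357.9 (H_out = 7.014) and T = 359.2 (H_out = 7.466) on hF = 7.395 gives T ≈ 359.0 K, at which ψ = 0.13.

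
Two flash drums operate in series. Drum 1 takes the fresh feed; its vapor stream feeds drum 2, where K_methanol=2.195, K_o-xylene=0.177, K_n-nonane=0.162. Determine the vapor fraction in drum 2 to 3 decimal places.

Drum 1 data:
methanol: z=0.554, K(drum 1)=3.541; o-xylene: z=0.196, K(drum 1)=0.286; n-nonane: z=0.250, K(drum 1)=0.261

Drum 1:
Newton–Raphson from ψ₁ = 0.61:
  ψ₁ = 0.610: g = -0.0323, g' = -1.316 → ψ₁ = 0.585
Converged at ψ₁ = 0.585.
Drum-1 compositions:
  methanol: x = 0.223, y = 0.789
  o-xylene: x = 0.337, y = 0.096
  n-nonane: x = 0.441, y = 0.115
Drum-2 feed = drum-1 vapor: z₂ = (0.7887, 0.0963, 0.1150).
Drum 2:
Let ψ₂ = V/F and solve Σ zᵢ(Kᵢ−1)/(1+ψ₂(Kᵢ−1)) = 0.
Check two-phase: ΣzᵢKᵢ = 1.767 > 1 and Σzᵢ/Kᵢ = 1.613 > 1, so g(0) = 0.767 > 0 and g(1) = -0.613 < 0.
Newton–Raphson from ψ₂ = 0.39:
  ψ₂ = 0.390: g = 0.3830, g' = -0.844 → ψ₂ = 0.844
  ψ₂ = 0.844: g = -0.1195, g' = -1.921 → ψ₂ = 0.782
  ψ₂ = 0.782: g = -0.0144, g' = -1.493 → ψ₂ = 0.772
Converged at ψ₂ = 0.772.
  methanol: x = 0.410, y = 0.900
  o-xylene: x = 0.264, y = 0.047
  n-nonane: x = 0.326, y = 0.053

V/F (drum 2) = 0.772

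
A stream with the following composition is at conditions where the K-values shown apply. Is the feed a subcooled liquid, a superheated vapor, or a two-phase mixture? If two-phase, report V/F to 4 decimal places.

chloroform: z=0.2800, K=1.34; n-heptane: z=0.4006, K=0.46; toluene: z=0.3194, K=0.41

ΣzᵢKᵢ = 0.6904; Σzᵢ/Kᵢ = 1.8588.
Since ΣzᵢKᵢ < 1 the mixture is below its bubble point — single liquid phase.

subcooled liquid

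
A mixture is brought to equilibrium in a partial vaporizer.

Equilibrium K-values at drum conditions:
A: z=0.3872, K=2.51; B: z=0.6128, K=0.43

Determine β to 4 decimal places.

Rachford–Rice: g(β) = Σ zᵢ(Kᵢ−1)/(1+β(Kᵢ−1)) = 0.
Feasibility: ΣzᵢKᵢ = 1.2354, Σzᵢ/Kᵢ = 1.5794 — both > 1, two phases present.
Iterate (Newton) starting at β = 0.5:
  β = 0.5000: g = -0.15538, g' = -0.6761 → β = 0.2702
  β = 0.2702: g = 0.00238, g' = -0.7235 → β = 0.2735
Converged at β = 0.2735.

β = 0.2735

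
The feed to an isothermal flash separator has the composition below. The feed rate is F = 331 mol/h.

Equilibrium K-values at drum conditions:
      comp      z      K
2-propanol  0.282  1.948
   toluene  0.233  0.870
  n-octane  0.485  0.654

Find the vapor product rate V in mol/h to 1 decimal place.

V = 84.3 mol/h

Material balance + equilibrium reduce to Σ zᵢ(Kᵢ−1)/(1+V/F(Kᵢ−1)) = 0.
Feasibility: ΣzᵢKᵢ = 1.069, Σzᵢ/Kᵢ = 1.154 — both > 1, two phases present.
Iterate (Newton) starting at V/F = 0.42:
  V/F = 0.420: g = -0.0372, g' = -0.214 → V/F = 0.246
  V/F = 0.246: g = 0.0021, g' = -0.240 → V/F = 0.255
Converged at V/F = 0.255.
Then V = V/F·F = 0.2546·331 = 84.3 mol/h and L = F − V = 246.7 mol/h.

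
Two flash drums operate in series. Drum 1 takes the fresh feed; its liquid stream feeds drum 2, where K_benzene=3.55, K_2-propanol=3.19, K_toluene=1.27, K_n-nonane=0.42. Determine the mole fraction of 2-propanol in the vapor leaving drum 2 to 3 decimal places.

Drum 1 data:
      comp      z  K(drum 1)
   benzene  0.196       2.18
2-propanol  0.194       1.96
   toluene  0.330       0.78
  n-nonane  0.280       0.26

Drum 1:
Material balance + equilibrium reduce to Σ zᵢ(Kᵢ−1)/(1+ψ₁(Kᵢ−1)) = 0.
Check two-phase: ΣzᵢKᵢ = 1.138 > 1 and Σzᵢ/Kᵢ = 1.689 > 1, so g(0) = 0.138 > 0 and g(1) = -0.689 < 0.
Iterate (Newton) starting at ψ₁ = 0.5:
  ψ₁ = 0.500: g = -0.1392, g' = -0.596 → ψ₁ = 0.267
  ψ₁ = 0.267: g = -0.0110, g' = -0.527 → ψ₁ = 0.246
Converged at ψ₁ = 0.246.
Drum-1 compositions:
  benzene: x = 0.152, y = 0.331
  2-propanol: x = 0.157, y = 0.308
  toluene: x = 0.349, y = 0.272
  n-nonane: x = 0.342, y = 0.089
Drum-2 feed = drum-1 liquid: z₂ = (0.1519, 0.1570, 0.3489, 0.3422).
Drum 2:
Newton iteration, ψ₂⁰ = 0.51:
  ψ₂ = 0.510: g = 0.1317, g' = -0.606 → ψ₂ = 0.727
  ψ₂ = 0.727: g = 0.0038, g' = -0.595 → ψ₂ = 0.734
Converged at ψ₂ = 0.734.
  benzene: x = 0.053, y = 0.188
  2-propanol: x = 0.060, y = 0.192
  toluene: x = 0.291, y = 0.370
  n-nonane: x = 0.596, y = 0.250

y_2-propanol (drum 2) = 0.192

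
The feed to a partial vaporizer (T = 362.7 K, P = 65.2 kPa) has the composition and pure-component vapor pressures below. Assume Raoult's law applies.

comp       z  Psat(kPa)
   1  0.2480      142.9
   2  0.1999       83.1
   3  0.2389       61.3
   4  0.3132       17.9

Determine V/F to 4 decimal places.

V/F = 0.2223

Raoult's law: Kᵢ = Pᵢˢᵃᵗ/P = Pᵢˢᵃᵗ/65.2.
  K_1 = 142.9/65.2 = 2.191718, K_2 = 83.1/65.2 = 1.274540, K_3 = 61.3/65.2 = 0.940184, K_4 = 17.9/65.2 = 0.274540
Iterate (Newton) starting at V/F = 0.5:
  V/F = 0.5000: g = -0.13782, g' = -0.5567 → V/F = 0.2524
  V/F = 0.2524: g = -0.01415, g' = -0.4692 → V/F = 0.2223
Converged at V/F = 0.2223.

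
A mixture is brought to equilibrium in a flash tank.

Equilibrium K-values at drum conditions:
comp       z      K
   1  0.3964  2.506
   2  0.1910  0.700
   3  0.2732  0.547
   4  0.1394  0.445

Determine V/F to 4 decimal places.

V/F = 0.5123

Rachford–Rice: g(V/F) = Σ zᵢ(Kᵢ−1)/(1+V/F(Kᵢ−1)) = 0.
Feasibility: ΣzᵢKᵢ = 1.3386, Σzᵢ/Kᵢ = 1.2437 — both > 1, two phases present.
Newton–Raphson from V/F = 0.36:
  V/F = 0.3600: g = 0.07831, g' = -0.5467 → V/F = 0.5032
  V/F = 0.5032: g = 0.00446, g' = -0.4915 → V/F = 0.5123
Converged at V/F = 0.5123.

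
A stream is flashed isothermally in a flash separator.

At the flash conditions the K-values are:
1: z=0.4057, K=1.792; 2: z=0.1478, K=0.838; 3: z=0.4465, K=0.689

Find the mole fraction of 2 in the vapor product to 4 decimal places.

y_2 = 0.1400

Material balance + equilibrium reduce to Σ zᵢ(Kᵢ−1)/(1+ψ(Kᵢ−1)) = 0.
Check two-phase: ΣzᵢKᵢ = 1.1585 > 1 and Σzᵢ/Kᵢ = 1.0508 > 1, so g(0) = 0.1585 > 0 and g(1) = -0.0508 < 0.
Newton–Raphson from ψ = 0.69:
  ψ = 0.6900: g = 0.00401, g' = -0.1813 → ψ = 0.7121
  ψ = 0.7121: g = 0.00001, g' = -0.1802 → ψ = 0.7122
Converged at ψ = 0.7122.
Compositions from xᵢ = zᵢ/(1+ψ(Kᵢ−1)), yᵢ = Kᵢxᵢ:
  1: x = 0.2594, y = 0.4648
  2: x = 0.1671, y = 0.1400
  3: x = 0.5735, y = 0.3952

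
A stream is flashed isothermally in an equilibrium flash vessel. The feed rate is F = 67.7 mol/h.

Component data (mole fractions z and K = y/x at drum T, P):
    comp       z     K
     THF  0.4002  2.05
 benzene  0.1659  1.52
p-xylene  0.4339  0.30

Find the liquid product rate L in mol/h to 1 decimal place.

Material balance + equilibrium reduce to Σ zᵢ(Kᵢ−1)/(1+V/F(Kᵢ−1)) = 0.
Check two-phase: ΣzᵢKᵢ = 1.2027 > 1 and Σzᵢ/Kᵢ = 1.7507 > 1, so g(0) = 0.2027 > 0 and g(1) = -0.7507 < 0.
Iterate (Newton) starting at V/F = 0.6:
  V/F = 0.6000: g = -0.20012, g' = -0.8241 → V/F = 0.3572
  V/F = 0.3572: g = -0.02663, g' = -0.6433 → V/F = 0.3158
  V/F = 0.3158: g = -0.00024, g' = -0.6323 → V/F = 0.3154
Converged at V/F = 0.3154.
Then V = V/F·F = 0.3154·67.7 = 21.4 mol/h and L = F − V = 46.3 mol/h.

L = 46.3 mol/h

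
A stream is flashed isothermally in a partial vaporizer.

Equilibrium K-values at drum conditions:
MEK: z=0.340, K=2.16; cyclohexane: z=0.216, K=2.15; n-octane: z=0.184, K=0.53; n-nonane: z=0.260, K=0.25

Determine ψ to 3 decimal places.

ψ = 0.476

Newton–Raphson from ψ = 0.59:
  ψ = 0.590: g = -0.0873, g' = -0.811 → ψ = 0.482
  ψ = 0.482: g = -0.0047, g' = -0.733 → ψ = 0.476
Converged at ψ = 0.476.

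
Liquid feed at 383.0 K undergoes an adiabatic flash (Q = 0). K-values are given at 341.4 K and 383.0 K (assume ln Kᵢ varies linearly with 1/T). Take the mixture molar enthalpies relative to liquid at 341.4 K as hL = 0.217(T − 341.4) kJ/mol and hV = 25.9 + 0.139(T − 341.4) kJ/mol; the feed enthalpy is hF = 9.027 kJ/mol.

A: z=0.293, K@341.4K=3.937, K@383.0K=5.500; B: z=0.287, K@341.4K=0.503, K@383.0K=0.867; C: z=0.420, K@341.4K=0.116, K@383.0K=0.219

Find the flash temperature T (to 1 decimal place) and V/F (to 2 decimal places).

T = 356.5 K, V/F = 0.23

Adiabatic flash: solve Rachford–Rice at each trial T, then check hF = ψ·hV(T) + (1−ψ)·hL(T).
  T = 341.4 K: K = (3.937, 0.503, 0.116), RR gives ψ = 0.159, H_out = 4.114 kJ/mol
  T = 383.0 K: K = (5.500, 0.867, 0.219), RR gives ψ = 0.365, H_out = 17.297 kJ/mol
  T = 362.2 K: K = (4.698, 0.671, 0.162), RR gives ψ = 0.260, H_out = 10.815 kJ/mol
  T = 351.8 K: K = (4.312, 0.583, 0.138), RR gives ψ = 0.209, H_out = 7.513 kJ/mol
  T = 357.0 K: K = (4.504, 0.626, 0.150), RR gives ψ = 0.234, H_out = 9.173 kJ/mol
  T = 354.4 K: K = (4.408, 0.605, 0.144), RR gives ψ = 0.222, H_out = 8.345 kJ/mol
  T = 355.7 K: K = (4.456, 0.615, 0.147), RR gives ψ = 0.228, H_out = 8.760 kJ/mol
Linear interpolation between T = 355.7 (H_out = 8.760) and T = 357.0 (H_out = 9.173) on hF = 9.027 gives T ≈ 356.5 K, at which ψ = 0.23.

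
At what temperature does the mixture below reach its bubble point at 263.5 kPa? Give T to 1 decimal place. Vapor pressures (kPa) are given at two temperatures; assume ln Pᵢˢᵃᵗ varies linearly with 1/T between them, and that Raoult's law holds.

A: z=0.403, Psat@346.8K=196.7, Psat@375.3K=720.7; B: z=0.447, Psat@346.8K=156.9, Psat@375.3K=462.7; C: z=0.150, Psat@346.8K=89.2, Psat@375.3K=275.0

T = 357.8 K

Bubble-point temperature: ΣzᵢPᵢˢᵃᵗ(T) = P. Interpolate ln Pᵢˢᵃᵗ = aᵢ + bᵢ/T.
  T = 346.8 K: ΣzᵢPᵢˢᵃᵗ = 162.78 kPa
  T = 375.3 K: ΣzᵢPᵢˢᵃᵗ = 538.52 kPa
  T = 361.1 K: ΣzᵢPᵢˢᵃᵗ = 303.37 kPa
  T = 354.0 K: ΣzᵢPᵢˢᵃᵗ = 224.03 kPa
  T = 357.6 K: ΣzᵢPᵢˢᵃᵗ = 261.62 kPa
  T = 359.4 K: ΣzᵢPᵢˢᵃᵗ = 282.41 kPa
Interpolating between 357.6 K and 359.4 K gives T ≈ 357.8 K.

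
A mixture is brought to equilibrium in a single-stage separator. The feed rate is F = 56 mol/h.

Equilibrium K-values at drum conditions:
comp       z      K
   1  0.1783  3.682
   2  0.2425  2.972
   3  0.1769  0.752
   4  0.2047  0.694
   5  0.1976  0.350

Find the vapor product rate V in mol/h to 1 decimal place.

V = 39.1 mol/h

Let ψ = V/F and solve Σ zᵢ(Kᵢ−1)/(1+ψ(Kᵢ−1)) = 0.
Check two-phase: ΣzᵢKᵢ = 1.7215 > 1 and Σzᵢ/Kᵢ = 1.2248 > 1, so g(0) = 0.7215 > 0 and g(1) = -0.2248 < 0.
Iterate (Newton) starting at ψ = 0.5:
  ψ = 0.5000: g = 0.13075, g' = -0.6972 → ψ = 0.6875
  ψ = 0.6875: g = 0.00671, g' = -0.6479 → ψ = 0.6979
Converged at ψ = 0.6979.
Then V = ψ·F = 0.6979·56 = 39.1 mol/h and L = F − V = 16.9 mol/h.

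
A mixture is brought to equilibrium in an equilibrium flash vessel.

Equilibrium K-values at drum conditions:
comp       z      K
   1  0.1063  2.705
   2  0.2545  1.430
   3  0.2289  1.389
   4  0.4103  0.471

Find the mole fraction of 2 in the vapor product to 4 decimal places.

Newton–Raphson from ψ = 0.5:
  ψ = 0.5000: g = -0.03265, g' = -0.3584 → ψ = 0.4089
  ψ = 0.4089: g = -0.00027, g' = -0.3540 → ψ = 0.4081
Converged at ψ = 0.4081.
Compositions from xᵢ = zᵢ/(1+ψ(Kᵢ−1)), yᵢ = Kᵢxᵢ:
  1: x = 0.0627, y = 0.1696
  2: x = 0.2165, y = 0.3096
  3: x = 0.1975, y = 0.2744
  4: x = 0.5233, y = 0.2465

y_2 = 0.3096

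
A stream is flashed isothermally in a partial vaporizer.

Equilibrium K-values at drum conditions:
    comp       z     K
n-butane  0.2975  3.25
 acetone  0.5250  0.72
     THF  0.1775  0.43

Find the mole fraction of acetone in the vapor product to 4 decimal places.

y_acetone = 0.4403

Rachford–Rice: g(β) = Σ zᵢ(Kᵢ−1)/(1+β(Kᵢ−1)) = 0.
Feasibility: ΣzᵢKᵢ = 1.4212, Σzᵢ/Kᵢ = 1.2335 — both > 1, two phases present.
Iterate (Newton) starting at β = 0.51:
  β = 0.5100: g = -0.00243, g' = -0.4972 → β = 0.5051
Converged at β = 0.5051.
Compositions from xᵢ = zᵢ/(1+β(Kᵢ−1)), yᵢ = Kᵢxᵢ:
  n-butane: x = 0.1392, y = 0.4525
  acetone: x = 0.6115, y = 0.4403
  THF: x = 0.2493, y = 0.1072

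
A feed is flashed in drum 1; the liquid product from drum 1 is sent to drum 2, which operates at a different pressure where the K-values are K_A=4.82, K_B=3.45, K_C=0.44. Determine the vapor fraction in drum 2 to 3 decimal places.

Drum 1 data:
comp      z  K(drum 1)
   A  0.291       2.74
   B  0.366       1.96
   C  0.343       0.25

V/F (drum 2) = 0.451

Drum 1:
Rachford–Rice: g(ψ₁) = Σ zᵢ(Kᵢ−1)/(1+ψ₁(Kᵢ−1)) = 0.
Check two-phase: ΣzᵢKᵢ = 1.600 > 1 and Σzᵢ/Kᵢ = 1.665 > 1, so g(0) = 0.600 > 0 and g(1) = -0.665 < 0.
Newton–Raphson from ψ₁ = 0.37:
  ψ₁ = 0.370: g = 0.2112, g' = -0.879 → ψ₁ = 0.610
  ψ₁ = 0.610: g = -0.0072, g' = -0.997 → ψ₁ = 0.603
Converged at ψ₁ = 0.603.
Drum-1 compositions:
  A: x = 0.142, y = 0.389
  B: x = 0.232, y = 0.454
  C: x = 0.626, y = 0.157
Drum-2 feed = drum-1 liquid: z₂ = (0.1420, 0.2318, 0.6262).
Drum 2:
Rachford–Rice: g(ψ₂) = Σ zᵢ(Kᵢ−1)/(1+ψ₂(Kᵢ−1)) = 0.
Check two-phase: ΣzᵢKᵢ = 1.760 > 1 and Σzᵢ/Kᵢ = 1.520 > 1, so g(0) = 0.760 > 0 and g(1) = -0.520 < 0.
Newton–Raphson from ψ₂ = 0.42:
  ψ₂ = 0.420: g = 0.0297, g' = -0.979 → ψ₂ = 0.450
  ψ₂ = 0.450: g = 0.0005, g' = -0.946 → ψ₂ = 0.451
Converged at ψ₂ = 0.451.
  A: x = 0.052, y = 0.251
  B: x = 0.110, y = 0.380
  C: x = 0.838, y = 0.369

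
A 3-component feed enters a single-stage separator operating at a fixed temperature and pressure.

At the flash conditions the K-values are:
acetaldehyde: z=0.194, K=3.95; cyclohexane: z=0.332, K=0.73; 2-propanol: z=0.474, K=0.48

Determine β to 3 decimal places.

β = 0.189

Newton iteration, β⁰ = 0.5:
  β = 0.500: g = -0.2055, g' = -0.542 → β = 0.121
  β = 0.121: g = 0.0662, g' = -1.089 → β = 0.182
  β = 0.182: g = 0.0062, g' = -0.899 → β = 0.189
Converged at β = 0.189.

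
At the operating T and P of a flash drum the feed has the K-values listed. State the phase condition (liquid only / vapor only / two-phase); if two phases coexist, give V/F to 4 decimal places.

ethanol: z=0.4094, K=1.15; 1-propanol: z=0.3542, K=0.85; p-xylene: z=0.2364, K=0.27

liquid only

ΣzᵢKᵢ = 0.8357; Σzᵢ/Kᵢ = 1.6483.
Since ΣzᵢKᵢ < 1 the mixture is below its bubble point — single liquid phase.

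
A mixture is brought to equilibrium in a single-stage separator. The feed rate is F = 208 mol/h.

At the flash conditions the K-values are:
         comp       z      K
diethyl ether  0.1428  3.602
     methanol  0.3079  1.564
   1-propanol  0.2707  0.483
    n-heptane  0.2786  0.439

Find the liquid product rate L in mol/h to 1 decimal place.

L = 144.3 mol/h

Newton–Raphson from ψ = 0.5:
  ψ = 0.5000: g = -0.10903, g' = -0.5432 → ψ = 0.2993
  ψ = 0.2993: g = 0.00408, g' = -0.6052 → ψ = 0.3060
Converged at ψ = 0.3060.
Then V = ψ·F = 0.3060·208 = 63.7 mol/h and L = F − V = 144.3 mol/h.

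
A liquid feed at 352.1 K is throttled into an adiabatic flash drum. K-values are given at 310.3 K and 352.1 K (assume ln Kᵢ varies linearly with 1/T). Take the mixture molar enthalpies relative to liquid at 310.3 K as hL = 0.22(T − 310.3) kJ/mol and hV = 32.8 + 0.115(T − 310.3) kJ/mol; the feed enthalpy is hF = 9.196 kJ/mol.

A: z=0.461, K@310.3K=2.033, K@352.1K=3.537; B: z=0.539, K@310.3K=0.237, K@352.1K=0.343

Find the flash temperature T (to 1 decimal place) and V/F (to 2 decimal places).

Adiabatic flash: solve Rachford–Rice at each trial T, then check hF = ψ·hV(T) + (1−ψ)·hL(T).
  T = 310.3 K: K = (2.033, 0.237), RR gives ψ = 0.082, H_out = 2.703 kJ/mol
  T = 352.1 K: K = (3.537, 0.343), RR gives ψ = 0.489, H_out = 23.095 kJ/mol
  T = 331.2 K: K = (2.729, 0.288), RR gives ψ = 0.336, H_out = 14.885 kJ/mol
  T = 320.8 K: K = (2.368, 0.262), RR gives ψ = 0.231, H_out = 9.636 kJ/mol
  T = 315.6 K: K = (2.199, 0.250), RR gives ψ = 0.165, H_out = 6.479 kJ/mol
  T = 318.2 K: K = (2.283, 0.256), RR gives ψ = 0.199, H_out = 8.114 kJ/mol
  T = 319.5 K: K = (2.325, 0.259), RR gives ψ = 0.216, H_out = 8.888 kJ/mol
Linear interpolation between T = 319.5 (H_out = 8.888) and T = 320.8 (H_out = 9.636) on hF = 9.196 gives T ≈ 320.0 K, at which ψ = 0.22.

T = 320.0 K, V/F = 0.22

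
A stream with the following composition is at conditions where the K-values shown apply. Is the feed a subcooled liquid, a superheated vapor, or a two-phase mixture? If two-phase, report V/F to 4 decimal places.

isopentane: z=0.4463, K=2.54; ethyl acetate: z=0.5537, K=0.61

ΣzᵢKᵢ = 1.4714; Σzᵢ/Kᵢ = 1.0834.
Both exceed 1, so a two-phase solution exists.
Rachford–Rice: g(ψ) = Σ zᵢ(Kᵢ−1)/(1+ψ(Kᵢ−1)) = 0.
Newton–Raphson from ψ = 0.69:
  ψ = 0.6900: g = 0.03777, g' = -0.4064 → ψ = 0.7829
  ψ = 0.7829: g = 0.00074, g' = -0.3921 → ψ = 0.7848
Converged at ψ = 0.7848.

two-phase, V/F = 0.7848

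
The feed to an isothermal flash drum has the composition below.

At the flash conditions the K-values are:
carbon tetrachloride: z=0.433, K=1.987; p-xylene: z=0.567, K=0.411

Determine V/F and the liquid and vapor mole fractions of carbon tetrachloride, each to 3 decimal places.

Iterate (Newton) starting at V/F = 0.5:
  V/F = 0.500: g = -0.1872, g' = -0.584 → V/F = 0.180
  V/F = 0.180: g = -0.0104, g' = -0.550 → V/F = 0.161
Converged at V/F = 0.161.
Compositions from xᵢ = zᵢ/(1+V/F(Kᵢ−1)), yᵢ = Kᵢxᵢ:
  carbon tetrachloride: x = 0.374, y = 0.743
  p-xylene: x = 0.626, y = 0.257

V/F = 0.161, x_carbon tetrachloride = 0.374, y_carbon tetrachloride = 0.743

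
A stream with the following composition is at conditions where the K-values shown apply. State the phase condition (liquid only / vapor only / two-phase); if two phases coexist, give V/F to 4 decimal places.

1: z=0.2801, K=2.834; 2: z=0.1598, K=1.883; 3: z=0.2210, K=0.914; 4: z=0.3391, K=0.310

two-phase, V/F = 0.4838

ΣzᵢKᵢ = 1.4018; Σzᵢ/Kᵢ = 1.5194.
Both exceed 1, so a two-phase solution exists.
Material balance + equilibrium reduce to Σ zᵢ(Kᵢ−1)/(1+ψ(Kᵢ−1)) = 0.
Iterate (Newton) starting at ψ = 0.5:
  ψ = 0.5000: g = -0.01122, g' = -0.6944 → ψ = 0.4838
Converged at ψ = 0.4838.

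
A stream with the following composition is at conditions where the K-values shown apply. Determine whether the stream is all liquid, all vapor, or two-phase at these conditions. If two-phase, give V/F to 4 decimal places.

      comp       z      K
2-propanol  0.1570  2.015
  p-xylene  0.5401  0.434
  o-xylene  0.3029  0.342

ΣzᵢKᵢ = 0.6544; Σzᵢ/Kᵢ = 2.2081.
Since ΣzᵢKᵢ < 1 the mixture is below its bubble point — single liquid phase.

all liquid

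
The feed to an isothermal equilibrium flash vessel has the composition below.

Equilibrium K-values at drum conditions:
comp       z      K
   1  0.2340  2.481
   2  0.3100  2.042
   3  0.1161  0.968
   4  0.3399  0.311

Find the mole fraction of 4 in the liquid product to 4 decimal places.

Iterate (Newton) starting at ψ = 0.59:
  ψ = 0.5900: g = -0.01340, g' = -0.7335 → ψ = 0.5717
  ψ = 0.5717: g = -0.00011, g' = -0.7221 → ψ = 0.5716
Converged at ψ = 0.5716.
Compositions from xᵢ = zᵢ/(1+ψ(Kᵢ−1)), yᵢ = Kᵢxᵢ:
  1: x = 0.1267, y = 0.3144
  2: x = 0.1943, y = 0.3967
  3: x = 0.1183, y = 0.1145
  4: x = 0.5607, y = 0.1744

x_4 = 0.5607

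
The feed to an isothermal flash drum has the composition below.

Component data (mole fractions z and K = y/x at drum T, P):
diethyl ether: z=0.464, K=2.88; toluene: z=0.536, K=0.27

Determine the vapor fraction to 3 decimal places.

ψ = 0.351

Rachford–Rice: g(ψ) = Σ zᵢ(Kᵢ−1)/(1+ψ(Kᵢ−1)) = 0.
Check two-phase: ΣzᵢKᵢ = 1.481 > 1 and Σzᵢ/Kᵢ = 2.146 > 1, so g(0) = 0.481 > 0 and g(1) = -1.146 < 0.
Newton iteration, ψ⁰ = 0.48:
  ψ = 0.480: g = -0.1438, g' = -1.130 → ψ = 0.353
  ψ = 0.353: g = -0.0025, g' = -1.111 → ψ = 0.351
Converged at ψ = 0.351.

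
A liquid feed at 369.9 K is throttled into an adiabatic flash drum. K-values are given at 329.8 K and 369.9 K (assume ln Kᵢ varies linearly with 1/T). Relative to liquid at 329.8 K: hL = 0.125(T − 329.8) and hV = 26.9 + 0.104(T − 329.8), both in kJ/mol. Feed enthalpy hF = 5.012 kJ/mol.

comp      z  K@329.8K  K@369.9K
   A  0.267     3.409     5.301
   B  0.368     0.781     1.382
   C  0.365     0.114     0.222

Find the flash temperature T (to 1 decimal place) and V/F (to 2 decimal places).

T = 331.4 K, V/F = 0.18

Adiabatic flash: solve Rachford–Rice at each trial T, then check hF = ψ·hV(T) + (1−ψ)·hL(T).
  T = 329.8 K: K = (3.409, 0.781, 0.114), RR gives ψ = 0.163, H_out = 4.391 kJ/mol
  T = 369.9 K: K = (5.301, 1.382, 0.222), RR gives ψ = 0.516, H_out = 18.452 kJ/mol
  T = 349.9 K: K = (4.307, 1.057, 0.162), RR gives ψ = 0.348, H_out = 11.714 kJ/mol
  T = 339.9 K: K = (3.848, 0.913, 0.137), RR gives ψ = 0.258, H_out = 8.155 kJ/mol
  T = 334.9 K: K = (3.627, 0.846, 0.125), RR gives ψ = 0.212, H_out = 6.318 kJ/mol
  T = 332.4 K: K = (3.519, 0.814, 0.120), RR gives ψ = 0.188, H_out = 5.381 kJ/mol
  T = 331.1 K: K = (3.464, 0.797, 0.117), RR gives ψ = 0.176, H_out = 4.888 kJ/mol
Linear interpolation between T = 331.1 (H_out = 4.888) and T = 332.4 (H_out = 5.381) on hF = 5.012 gives T ≈ 331.4 K, at which ψ = 0.18.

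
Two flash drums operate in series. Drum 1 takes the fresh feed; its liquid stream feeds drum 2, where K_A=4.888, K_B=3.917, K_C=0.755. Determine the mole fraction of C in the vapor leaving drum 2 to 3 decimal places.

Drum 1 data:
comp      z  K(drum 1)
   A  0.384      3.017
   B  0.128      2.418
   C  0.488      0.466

Drum 1:
Let ψ₁ = V/F and solve Σ zᵢ(Kᵢ−1)/(1+ψ₁(Kᵢ−1)) = 0.
Check two-phase: ΣzᵢKᵢ = 1.695 > 1 and Σzᵢ/Kᵢ = 1.227 > 1, so g(0) = 0.695 > 0 and g(1) = -0.227 < 0.
Newton iteration, ψ₁⁰ = 0.64:
  ψ₁ = 0.640: g = 0.0374, g' = -0.690 → ψ₁ = 0.694
Converged at ψ₁ = 0.694.
Drum-1 compositions:
  A: x = 0.160, y = 0.483
  B: x = 0.064, y = 0.156
  C: x = 0.776, y = 0.361
Drum-2 feed = drum-1 liquid: z₂ = (0.1600, 0.0645, 0.7755).
Drum 2:
Let ψ₂ = V/F and solve Σ zᵢ(Kᵢ−1)/(1+ψ₂(Kᵢ−1)) = 0.
Check two-phase: ΣzᵢKᵢ = 1.620 > 1 and Σzᵢ/Kᵢ = 1.076 > 1, so g(0) = 0.620 > 0 and g(1) = -0.076 < 0.
Newton iteration, ψ₂⁰ = 0.32:
  ψ₂ = 0.320: g = 0.1683, g' = -0.682 → ψ₂ = 0.567
  ψ₂ = 0.567: g = 0.0444, g' = -0.376 → ψ₂ = 0.685
  ψ₂ = 0.685: g = 0.0043, g' = -0.309 → ψ₂ = 0.699
Converged at ψ₂ = 0.699.
  A: x = 0.043, y = 0.210
  B: x = 0.021, y = 0.083
  C: x = 0.936, y = 0.706

y_C (drum 2) = 0.706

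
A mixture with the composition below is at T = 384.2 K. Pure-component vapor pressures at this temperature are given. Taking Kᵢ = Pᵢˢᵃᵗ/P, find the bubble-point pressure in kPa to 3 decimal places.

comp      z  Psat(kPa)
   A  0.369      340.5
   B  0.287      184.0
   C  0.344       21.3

At the bubble point ψ → 0, so ΣzᵢKᵢ = 1 with Kᵢ = Pᵢˢᵃᵗ/P ⇒ P = ΣzᵢPᵢˢᵃᵗ.
P = 0.369·340.5 + 0.287·184.0 + 0.344·21.3 = 185.780 kPa

Pbub = 185.780 kPa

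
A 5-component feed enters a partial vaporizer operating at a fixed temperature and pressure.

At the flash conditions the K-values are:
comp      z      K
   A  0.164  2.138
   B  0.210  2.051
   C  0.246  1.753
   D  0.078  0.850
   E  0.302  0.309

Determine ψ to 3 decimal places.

Newton–Raphson from ψ = 0.38:
  ψ = 0.380: g = 0.1366, g' = -0.573 → ψ = 0.618
  ψ = 0.618: g = -0.0075, g' = -0.665 → ψ = 0.607
Converged at ψ = 0.607.

ψ = 0.607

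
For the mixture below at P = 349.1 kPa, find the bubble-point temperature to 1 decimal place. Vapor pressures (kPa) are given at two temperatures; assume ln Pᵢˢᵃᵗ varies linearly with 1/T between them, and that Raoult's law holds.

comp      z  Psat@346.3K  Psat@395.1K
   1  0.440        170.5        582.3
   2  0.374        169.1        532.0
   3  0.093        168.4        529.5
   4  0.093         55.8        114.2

Bubble-point temperature: ΣzᵢPᵢˢᵃᵗ(T) = P. Interpolate ln Pᵢˢᵃᵗ = aᵢ + bᵢ/T.
  T = 346.3 K: ΣzᵢPᵢˢᵃᵗ = 159.11 kPa
  T = 395.1 K: ΣzᵢPᵢˢᵃᵗ = 515.04 kPa
  T = 370.7 K: ΣzᵢPᵢˢᵃᵗ = 297.29 kPa
  T = 382.9 K: ΣzᵢPᵢˢᵃᵗ = 394.67 kPa
  T = 376.8 K: ΣzᵢPᵢˢᵃᵗ = 343.30 kPa
  T = 379.9 K: ΣzᵢPᵢˢᵃᵗ = 368.71 kPa
  T = 378.4 K: ΣzᵢPᵢˢᵃᵗ = 356.24 kPa
Interpolating between 376.8 K and 378.4 K gives T ≈ 377.5 K.

T = 377.5 K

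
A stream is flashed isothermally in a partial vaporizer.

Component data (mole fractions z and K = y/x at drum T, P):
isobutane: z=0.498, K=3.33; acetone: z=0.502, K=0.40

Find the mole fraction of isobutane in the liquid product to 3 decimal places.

x_isobutane = 0.205

Newton–Raphson from ψ = 0.5:
  ψ = 0.500: g = 0.1057, g' = -0.946 → ψ = 0.612
  ψ = 0.612: g = 0.0026, g' = -0.911 → ψ = 0.615
Converged at ψ = 0.615.
Compositions from xᵢ = zᵢ/(1+ψ(Kᵢ−1)), yᵢ = Kᵢxᵢ:
  isobutane: x = 0.205, y = 0.682
  acetone: x = 0.795, y = 0.318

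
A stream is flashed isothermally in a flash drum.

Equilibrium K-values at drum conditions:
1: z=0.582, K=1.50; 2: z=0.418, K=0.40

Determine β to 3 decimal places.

β = 0.134

Rachford–Rice: g(β) = Σ zᵢ(Kᵢ−1)/(1+β(Kᵢ−1)) = 0.
Check two-phase: ΣzᵢKᵢ = 1.040 > 1 and Σzᵢ/Kᵢ = 1.433 > 1, so g(0) = 0.040 > 0 and g(1) = -0.433 < 0.
Binary case is linear: z₁(K₁−1)(1+β(K₂−1)) + z₂(K₂−1)(1+β(K₁−1)) = 0
⇒ β = [z₁(K₁−1)+z₂(K₂−1)] / [−(K₁−1)(K₂−1)] = 0.0402/0.3000 = 0.134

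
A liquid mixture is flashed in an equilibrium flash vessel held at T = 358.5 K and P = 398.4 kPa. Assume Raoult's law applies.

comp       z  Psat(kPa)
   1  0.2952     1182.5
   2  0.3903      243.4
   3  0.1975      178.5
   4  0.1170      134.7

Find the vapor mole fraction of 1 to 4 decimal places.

Raoult's law: Kᵢ = Pᵢˢᵃᵗ/P = Pᵢˢᵃᵗ/398.4.
  K_1 = 1182.5/398.4 = 2.968122, K_2 = 243.4/398.4 = 0.610944, K_3 = 178.5/398.4 = 0.448042, K_4 = 134.7/398.4 = 0.338102
Let ψ = V/F and solve Σ zᵢ(Kᵢ−1)/(1+ψ(Kᵢ−1)) = 0.
Check two-phase: ΣzᵢKᵢ = 1.2427 > 1 and Σzᵢ/Kᵢ = 1.5252 > 1, so g(0) = 0.2427 > 0 and g(1) = -0.5252 < 0.
Iterate (Newton) starting at ψ = 0.55:
  ψ = 0.5500: g = -0.19250, g' = -0.6101 → ψ = 0.2345
  ψ = 0.2345: g = 0.01356, g' = -0.7581 → ψ = 0.2524
  ψ = 0.2524: g = 0.00018, g' = -0.7382 → ψ = 0.2526
Converged at ψ = 0.2526.
Compositions from xᵢ = zᵢ/(1+ψ(Kᵢ−1)), yᵢ = Kᵢxᵢ:
  1: x = 0.1972, y = 0.5852
  2: x = 0.4328, y = 0.2644
  3: x = 0.2295, y = 0.1028
  4: x = 0.1405, y = 0.0475

y_1 = 0.5852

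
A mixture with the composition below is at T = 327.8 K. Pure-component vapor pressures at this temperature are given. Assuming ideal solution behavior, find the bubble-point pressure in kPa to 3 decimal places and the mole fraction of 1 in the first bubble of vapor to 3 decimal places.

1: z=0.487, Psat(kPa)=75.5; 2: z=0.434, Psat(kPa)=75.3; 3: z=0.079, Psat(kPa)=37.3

At the bubble point ψ → 0, so ΣzᵢKᵢ = 1 with Kᵢ = Pᵢˢᵃᵗ/P ⇒ P = ΣzᵢPᵢˢᵃᵗ.
P = 0.487·75.5 + 0.434·75.3 + 0.079·37.3 = 72.395 kPa
yᵢ = zᵢPᵢˢᵃᵗ/P ⇒ y_1 = 0.487·75.5/72.395 = 0.508

Pbub = 72.395 kPa, y_1 = 0.508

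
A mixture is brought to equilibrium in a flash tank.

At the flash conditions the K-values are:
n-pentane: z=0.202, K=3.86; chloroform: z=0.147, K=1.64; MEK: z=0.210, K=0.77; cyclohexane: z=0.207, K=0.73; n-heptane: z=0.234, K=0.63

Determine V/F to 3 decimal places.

Material balance + equilibrium reduce to Σ zᵢ(Kᵢ−1)/(1+V/F(Kᵢ−1)) = 0.
Check two-phase: ΣzᵢKᵢ = 1.481 > 1 and Σzᵢ/Kᵢ = 1.070 > 1, so g(0) = 0.481 > 0 and g(1) = -0.070 < 0.
Newton iteration, V/F⁰ = 0.53:
  V/F = 0.530: g = 0.0720, g' = -0.379 → V/F = 0.720
  V/F = 0.720: g = 0.0080, g' = -0.304 → V/F = 0.746
  V/F = 0.746: g = 0.0001, g' = -0.297 → V/F = 0.747
Converged at V/F = 0.747.

V/F = 0.747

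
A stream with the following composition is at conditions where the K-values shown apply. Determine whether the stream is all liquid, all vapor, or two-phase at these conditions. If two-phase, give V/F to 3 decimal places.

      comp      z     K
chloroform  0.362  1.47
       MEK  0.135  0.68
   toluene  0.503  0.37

all liquid

ΣzᵢKᵢ = 0.810; Σzᵢ/Kᵢ = 1.804.
Since ΣzᵢKᵢ < 1 the mixture is below its bubble point — single liquid phase.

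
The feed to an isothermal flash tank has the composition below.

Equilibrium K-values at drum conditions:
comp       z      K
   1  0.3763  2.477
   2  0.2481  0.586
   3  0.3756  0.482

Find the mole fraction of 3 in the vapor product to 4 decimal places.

Iterate (Newton) starting at V/F = 0.5:
  V/F = 0.5000: g = -0.07239, g' = -0.5228 → V/F = 0.3615
  V/F = 0.3615: g = 0.00214, g' = -0.5603 → V/F = 0.3653
Converged at V/F = 0.3653.
Compositions from xᵢ = zᵢ/(1+V/F(Kᵢ−1)), yᵢ = Kᵢxᵢ:
  1: x = 0.2444, y = 0.6054
  2: x = 0.2923, y = 0.1713
  3: x = 0.4633, y = 0.2233

y_3 = 0.2233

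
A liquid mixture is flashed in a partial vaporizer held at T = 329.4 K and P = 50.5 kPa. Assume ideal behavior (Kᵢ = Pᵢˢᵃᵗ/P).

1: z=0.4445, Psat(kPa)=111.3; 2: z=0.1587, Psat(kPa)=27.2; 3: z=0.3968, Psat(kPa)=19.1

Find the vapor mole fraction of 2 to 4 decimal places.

Raoult's law: Kᵢ = Pᵢˢᵃᵗ/P = Pᵢˢᵃᵗ/50.5.
  K_1 = 111.3/50.5 = 2.203960, K_2 = 27.2/50.5 = 0.538614, K_3 = 19.1/50.5 = 0.378218
Material balance + equilibrium reduce to Σ zᵢ(Kᵢ−1)/(1+ψ(Kᵢ−1)) = 0.
Feasibility: ΣzᵢKᵢ = 1.2152, Σzᵢ/Kᵢ = 1.5455 — both > 1, two phases present.
Newton–Raphson from ψ = 0.5:
  ψ = 0.5000: g = -0.11915, g' = -0.6312 → ψ = 0.3112
  ψ = 0.3112: g = -0.00214, g' = -0.6229 → ψ = 0.3078
Converged at ψ = 0.3078.
Compositions from xᵢ = zᵢ/(1+ψ(Kᵢ−1)), yᵢ = Kᵢxᵢ:
  1: x = 0.3243, y = 0.7148
  2: x = 0.1850, y = 0.0996
  3: x = 0.4907, y = 0.1856

y_2 = 0.0996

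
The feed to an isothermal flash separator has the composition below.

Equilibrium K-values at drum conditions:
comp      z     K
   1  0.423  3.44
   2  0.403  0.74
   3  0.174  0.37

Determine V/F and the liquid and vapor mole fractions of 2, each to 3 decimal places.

Material balance + equilibrium reduce to Σ zᵢ(Kᵢ−1)/(1+V/F(Kᵢ−1)) = 0.
Check two-phase: ΣzᵢKᵢ = 1.818 > 1 and Σzᵢ/Kᵢ = 1.138 > 1, so g(0) = 0.818 > 0 and g(1) = -0.138 < 0.
Newton iteration, V/F⁰ = 0.5:
  V/F = 0.500: g = 0.1845, g' = -0.694 → V/F = 0.766
  V/F = 0.766: g = 0.0172, g' = -0.606 → V/F = 0.794
Converged at V/F = 0.794.
Compositions from xᵢ = zᵢ/(1+V/F(Kᵢ−1)), yᵢ = Kᵢxᵢ:
  1: x = 0.144, y = 0.495
  2: x = 0.508, y = 0.376
  3: x = 0.348, y = 0.129

V/F = 0.794, x_2 = 0.508, y_2 = 0.376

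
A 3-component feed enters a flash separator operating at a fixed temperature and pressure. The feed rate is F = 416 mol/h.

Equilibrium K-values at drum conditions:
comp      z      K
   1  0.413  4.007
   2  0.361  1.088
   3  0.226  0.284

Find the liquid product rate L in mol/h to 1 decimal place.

L = 76.5 mol/h

Iterate (Newton) starting at ψ = 0.5:
  ψ = 0.500: g = 0.2744, g' = -0.879 → ψ = 0.812
  ψ = 0.812: g = 0.0039, g' = -0.979 → ψ = 0.816
Converged at ψ = 0.816.
Then V = ψ·F = 0.8160·416 = 339.5 mol/h and L = F − V = 76.5 mol/h.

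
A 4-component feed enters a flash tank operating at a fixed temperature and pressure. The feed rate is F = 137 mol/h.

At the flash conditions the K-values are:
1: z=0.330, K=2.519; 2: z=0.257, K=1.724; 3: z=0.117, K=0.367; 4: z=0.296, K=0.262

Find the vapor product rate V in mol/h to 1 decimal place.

Let ψ = V/F and solve Σ zᵢ(Kᵢ−1)/(1+ψ(Kᵢ−1)) = 0.
Check two-phase: ΣzᵢKᵢ = 1.395 > 1 and Σzᵢ/Kᵢ = 1.729 > 1, so g(0) = 0.395 > 0 and g(1) = -0.729 < 0.
Iterate (Newton) starting at ψ = 0.45:
  ψ = 0.450: g = 0.0075, g' = -0.798 → ψ = 0.459
Converged at ψ = 0.459.
Then V = ψ·F = 0.4593·137 = 62.9 mol/h and L = F − V = 74.1 mol/h.

V = 62.9 mol/h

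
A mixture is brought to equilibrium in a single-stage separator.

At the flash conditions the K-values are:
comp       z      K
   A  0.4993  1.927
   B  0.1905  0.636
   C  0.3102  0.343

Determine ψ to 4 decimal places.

Material balance + equilibrium reduce to Σ zᵢ(Kᵢ−1)/(1+ψ(Kᵢ−1)) = 0.
Feasibility: ΣzᵢKᵢ = 1.1897, Σzᵢ/Kᵢ = 1.4630 — both > 1, two phases present.
Iterate (Newton) starting at ψ = 0.52:
  ψ = 0.5200: g = -0.08278, g' = -0.5427 → ψ = 0.3674
  ψ = 0.3674: g = -0.00346, g' = -0.5050 → ψ = 0.3606
Converged at ψ = 0.3606.

ψ = 0.3606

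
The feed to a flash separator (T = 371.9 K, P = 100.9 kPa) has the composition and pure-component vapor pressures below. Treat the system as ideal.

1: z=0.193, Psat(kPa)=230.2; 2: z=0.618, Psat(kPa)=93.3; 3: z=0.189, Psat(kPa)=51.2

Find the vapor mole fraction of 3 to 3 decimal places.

y_3 = 0.119

Raoult's law: Kᵢ = Pᵢˢᵃᵗ/P = Pᵢˢᵃᵗ/100.9.
  K_1 = 230.2/100.9 = 2.28147, K_2 = 93.3/100.9 = 0.92468, K_3 = 51.2/100.9 = 0.50743
Newton–Raphson from ψ = 0.5:
  ψ = 0.500: g = -0.0211, g' = -0.202 → ψ = 0.395
  ψ = 0.395: g = 0.0006, g' = -0.214 → ψ = 0.398
Converged at ψ = 0.398.
Compositions from xᵢ = zᵢ/(1+ψ(Kᵢ−1)), yᵢ = Kᵢxᵢ:
  1: x = 0.128, y = 0.292
  2: x = 0.637, y = 0.589
  3: x = 0.235, y = 0.119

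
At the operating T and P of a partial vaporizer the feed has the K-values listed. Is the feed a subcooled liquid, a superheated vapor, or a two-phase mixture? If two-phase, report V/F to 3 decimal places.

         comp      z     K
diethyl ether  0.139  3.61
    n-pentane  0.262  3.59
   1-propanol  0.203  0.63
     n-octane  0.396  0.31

ΣzᵢKᵢ = 1.693; Σzᵢ/Kᵢ = 1.711.
Both exceed 1, so a two-phase solution exists.
Material balance + equilibrium reduce to Σ zᵢ(Kᵢ−1)/(1+ψ(Kᵢ−1)) = 0.
Iterate (Newton) starting at ψ = 0.5:
  ψ = 0.500: g = -0.0562, g' = -0.993 → ψ = 0.443
  ψ = 0.443: g = 0.0005, g' = -1.015 → ψ = 0.444
Converged at ψ = 0.444.

two-phase, V/F = 0.444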